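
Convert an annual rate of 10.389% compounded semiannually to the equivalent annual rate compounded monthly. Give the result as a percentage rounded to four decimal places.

EAR = (1 + 0.10389/2)^2 − 1 = 0.106588.
Solve (1 + r/12)^12 = 1.106588: r/12 = 1.106588^(1/12) − 1 = 0.008476, so r = 0.101710 = 10.1710%.

10.1710%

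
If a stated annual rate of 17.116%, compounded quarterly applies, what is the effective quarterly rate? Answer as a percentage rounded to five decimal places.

With a nominal annual rate compounded quarterly, the periodic rate is the nominal rate divided by 4.
i = 0.17116 / 4 = 0.0427900 = 4.27900%.

4.27900%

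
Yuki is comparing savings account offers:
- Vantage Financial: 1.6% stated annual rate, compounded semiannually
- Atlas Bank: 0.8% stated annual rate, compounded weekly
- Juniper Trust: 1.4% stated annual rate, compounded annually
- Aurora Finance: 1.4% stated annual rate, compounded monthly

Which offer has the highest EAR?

Vantage Financial: (1 + 0.016/2)^2 − 1 = 1.606%
Atlas Bank: (1 + 0.008/52)^52 − 1 = 0.803%
Juniper Trust: compounded annually, EAR = 1.400%
Aurora Finance: (1 + 0.014/12)^12 − 1 = 1.409%
The highest effective annual rate is Vantage Financial at 1.606%.

Vantage Financial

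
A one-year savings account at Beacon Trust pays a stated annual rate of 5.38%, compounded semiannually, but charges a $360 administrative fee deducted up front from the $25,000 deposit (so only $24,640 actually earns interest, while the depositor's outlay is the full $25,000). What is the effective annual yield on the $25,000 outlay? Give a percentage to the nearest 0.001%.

3.934%

Value after one year: 24,640 × (1 + 0.0538/2)^2 = 24,640 × 1.054524 = $25,983.46.
Effective yield on the $25,000 outlay: 25,983.46 / 25,000 − 1 = 0.039338 = 3.934%.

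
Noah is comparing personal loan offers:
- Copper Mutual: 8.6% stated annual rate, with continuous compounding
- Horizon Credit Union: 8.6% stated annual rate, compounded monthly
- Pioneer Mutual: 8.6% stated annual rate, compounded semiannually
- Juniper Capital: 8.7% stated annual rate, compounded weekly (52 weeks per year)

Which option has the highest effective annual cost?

Copper Mutual: e^0.086 − 1 = 8.981%
Horizon Credit Union: (1 + 0.086/12)^12 − 1 = 8.947%
Pioneer Mutual: (1 + 0.086/2)^2 − 1 = 8.785%
Juniper Capital: (1 + 0.087/52)^52 − 1 = 9.082%
The highest effective annual rate is Juniper Capital at 9.082%.

Juniper Capital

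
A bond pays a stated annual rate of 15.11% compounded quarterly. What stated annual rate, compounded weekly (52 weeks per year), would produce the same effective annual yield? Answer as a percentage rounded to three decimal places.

14.853%

EAR = (1 + 0.1511/4)^4 − 1 = 0.159879.
Solve (1 + r/52)^52 = 1.159879: r/52 = 1.159879^(1/52) − 1 = 0.002856, so r = 0.148528 = 14.853%.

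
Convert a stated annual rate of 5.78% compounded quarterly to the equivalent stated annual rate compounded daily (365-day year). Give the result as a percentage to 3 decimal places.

EAR = (1 + 0.0578/4)^4 − 1 = 0.059065.
Solve (1 + r/365)^365 = 1.059065: r/365 = 1.059065^(1/365) − 1 = 0.000157, so r = 0.057391 = 5.739%.

5.739%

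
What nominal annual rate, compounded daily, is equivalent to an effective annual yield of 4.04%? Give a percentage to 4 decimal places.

(1 + r/365)^365 − 1 = 0.0404, so 1 + r/365 = 1.0404^(1/365).
r/365 = 0.000109, so r = 0.039607 = 3.9607%.

3.9607%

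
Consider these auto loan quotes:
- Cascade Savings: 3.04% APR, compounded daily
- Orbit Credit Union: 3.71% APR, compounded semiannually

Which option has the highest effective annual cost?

Cascade Savings: (1 + 0.0304/365)^365 − 1 = 3.087%
Orbit Credit Union: (1 + 0.0371/2)^2 − 1 = 3.744%
The highest effective annual rate is Orbit Credit Union at 3.744%.

Orbit Credit Union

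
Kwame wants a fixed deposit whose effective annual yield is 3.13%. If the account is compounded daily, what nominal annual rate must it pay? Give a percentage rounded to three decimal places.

(1 + r/365)^365 − 1 = 0.0313, so 1 + r/365 = 1.0313^(1/365).
r/365 = 0.000084, so r = 0.030821 = 3.082%.

3.082%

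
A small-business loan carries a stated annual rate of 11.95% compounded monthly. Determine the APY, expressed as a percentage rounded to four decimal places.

12.6267%

EAR = (1 + 0.1195/12)^12 − 1.
= (1 + 0.009958)^12 − 1 = 1.126267 − 1 = 12.6267%.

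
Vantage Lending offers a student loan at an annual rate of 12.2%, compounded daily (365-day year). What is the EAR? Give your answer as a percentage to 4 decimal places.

12.9731%

EAR = (1 + 0.122/365)^365 − 1.
= (1 + 0.000334)^365 − 1 = 1.129731 − 1 = 12.9731%.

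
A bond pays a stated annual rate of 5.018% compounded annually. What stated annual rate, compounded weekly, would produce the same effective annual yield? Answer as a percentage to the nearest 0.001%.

4.898%

Compounded annually, EAR = nominal = 0.050180.
Solve (1 + r/52)^52 = 1.050180: r/52 = 1.050180^(1/52) − 1 = 0.000942, so r = 0.048985 = 4.898%.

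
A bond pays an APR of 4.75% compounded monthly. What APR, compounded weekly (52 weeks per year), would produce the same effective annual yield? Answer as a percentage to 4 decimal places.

EAR = (1 + 0.0475/12)^12 − 1 = 0.048548.
Solve (1 + r/52)^52 = 1.048548: r/52 = 1.048548^(1/52) − 1 = 0.000912, so r = 0.047428 = 4.7428%.

4.7428%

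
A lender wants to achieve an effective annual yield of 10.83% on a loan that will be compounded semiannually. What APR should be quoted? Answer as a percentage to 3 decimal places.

(1 + r/2)^2 − 1 = 0.1083, so 1 + r/2 = 1.1083^(1/2).
r/2 = 0.052758, so r = 0.105517 = 10.552%.

10.552%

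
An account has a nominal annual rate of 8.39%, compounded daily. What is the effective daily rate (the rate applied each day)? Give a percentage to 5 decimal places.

With a nominal annual rate compounded daily, the periodic rate is the nominal rate divided by 365.
i = 0.0839 / 365 = 0.0002299 = 0.02299%.

0.02299%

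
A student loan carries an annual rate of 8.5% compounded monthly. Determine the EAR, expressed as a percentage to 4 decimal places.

EAR = (1 + 0.085/12)^12 − 1.
= (1 + 0.007083)^12 − 1 = 1.088391 − 1 = 8.8391%.

8.8391%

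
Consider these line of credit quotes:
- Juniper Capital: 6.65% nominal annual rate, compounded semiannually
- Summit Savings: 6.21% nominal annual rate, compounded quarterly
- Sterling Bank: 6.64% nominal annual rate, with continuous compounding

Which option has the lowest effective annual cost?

Juniper Capital: (1 + 0.0665/2)^2 − 1 = 6.761%
Summit Savings: (1 + 0.0621/4)^4 − 1 = 6.356%
Sterling Bank: e^0.0664 − 1 = 6.865%
The lowest effective annual rate is Summit Savings at 6.356%.

Summit Savings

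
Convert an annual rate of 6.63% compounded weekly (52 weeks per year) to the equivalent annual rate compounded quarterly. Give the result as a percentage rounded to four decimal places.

6.6810%

EAR = (1 + 0.0663/52)^52 − 1 = 0.068502.
Solve (1 + r/4)^4 = 1.068502: r/4 = 1.068502^(1/4) − 1 = 0.016702, so r = 0.066810 = 6.6810%.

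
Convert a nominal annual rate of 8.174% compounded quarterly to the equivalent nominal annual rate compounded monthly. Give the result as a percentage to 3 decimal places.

8.119%

EAR = (1 + 0.08174/4)^4 − 1 = 0.084280.
Solve (1 + r/12)^12 = 1.084280: r/12 = 1.084280^(1/12) − 1 = 0.006766, so r = 0.081189 = 8.119%.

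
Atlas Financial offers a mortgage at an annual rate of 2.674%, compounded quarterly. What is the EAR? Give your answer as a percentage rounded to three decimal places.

EAR = (1 + 0.02674/4)^4 − 1.
= 1.027009 − 1 = 2.701%.

2.701%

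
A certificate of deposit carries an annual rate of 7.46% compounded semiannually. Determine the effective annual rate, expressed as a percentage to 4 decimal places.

EAR = (1 + 0.0746/2)^2 − 1.
= 1.075991 − 1 = 7.5991%.

7.5991%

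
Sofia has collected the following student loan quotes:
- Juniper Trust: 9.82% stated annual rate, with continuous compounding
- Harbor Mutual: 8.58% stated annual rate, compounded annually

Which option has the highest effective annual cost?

Juniper Trust

Juniper Trust: e^0.0982 − 1 = 10.318%
Harbor Mutual: compounded annually, EAR = 8.580%
The highest effective annual rate is Juniper Trust at 10.318%.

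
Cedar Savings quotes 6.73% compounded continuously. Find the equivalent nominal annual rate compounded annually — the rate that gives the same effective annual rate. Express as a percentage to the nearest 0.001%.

6.962%

EAR under continuous compounding: e^0.0673 − 1 = 0.069616.
Compounded annually, the equivalent nominal rate is the EAR itself: 6.962%.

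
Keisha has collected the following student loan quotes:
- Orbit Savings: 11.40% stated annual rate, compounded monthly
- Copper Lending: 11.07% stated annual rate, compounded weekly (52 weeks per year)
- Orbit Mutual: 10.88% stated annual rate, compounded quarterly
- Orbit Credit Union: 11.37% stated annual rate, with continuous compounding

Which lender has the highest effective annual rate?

Orbit Savings: (1 + 0.1140/12)^12 − 1 = 12.015%
Copper Lending: (1 + 0.1107/52)^52 − 1 = 11.693%
Orbit Mutual: (1 + 0.1088/4)^4 − 1 = 11.332%
Orbit Credit Union: e^0.1137 − 1 = 12.042%
The highest effective annual rate is Orbit Credit Union at 12.042%.

Orbit Credit Union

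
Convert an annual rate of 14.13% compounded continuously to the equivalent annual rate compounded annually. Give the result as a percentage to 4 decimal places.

15.1770%

EAR under continuous compounding: e^0.1413 − 1 = 0.151770.
Compounded annually, the equivalent nominal rate is the EAR itself: 15.1770%.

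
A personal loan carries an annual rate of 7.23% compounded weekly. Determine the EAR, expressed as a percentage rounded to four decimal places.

7.4924%

EAR = (1 + 0.0723/52)^52 − 1.
= (1 + 0.001390)^52 − 1 = 1.074924 − 1 = 7.4924%.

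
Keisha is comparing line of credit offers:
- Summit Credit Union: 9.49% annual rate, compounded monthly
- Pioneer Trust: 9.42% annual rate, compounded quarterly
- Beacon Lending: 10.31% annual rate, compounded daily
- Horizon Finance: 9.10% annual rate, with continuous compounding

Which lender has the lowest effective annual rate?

Horizon Finance

Summit Credit Union: (1 + 0.0949/12)^12 − 1 = 9.914%
Pioneer Trust: (1 + 0.0942/4)^4 − 1 = 9.758%
Beacon Lending: (1 + 0.1031/365)^365 − 1 = 10.859%
Horizon Finance: e^0.0910 − 1 = 9.527%
The lowest effective annual rate is Horizon Finance at 9.527%.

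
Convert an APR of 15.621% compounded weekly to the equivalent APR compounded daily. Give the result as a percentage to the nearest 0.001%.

EAR = (1 + 0.15621/52)^52 − 1 = 0.168798.
Solve (1 + r/365)^365 = 1.168798: r/365 = 1.168798^(1/365) − 1 = 0.000427, so r = 0.156009 = 15.601%.

15.601%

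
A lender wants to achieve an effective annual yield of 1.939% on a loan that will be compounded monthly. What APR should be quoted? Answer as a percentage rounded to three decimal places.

1.922%

(1 + r/12)^12 − 1 = 0.01939, so 1 + r/12 = 1.01939^(1/12).
r/12 = 0.001602, so r = 0.019220 = 1.922%.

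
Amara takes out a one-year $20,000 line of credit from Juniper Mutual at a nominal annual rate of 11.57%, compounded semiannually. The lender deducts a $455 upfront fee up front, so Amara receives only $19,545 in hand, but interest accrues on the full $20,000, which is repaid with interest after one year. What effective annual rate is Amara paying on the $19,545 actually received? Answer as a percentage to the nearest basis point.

Amount owed after one year: 20,000 × (1 + 0.1157/2)^2 = 20,000 × 1.119047 = $22,380.93.
Effective rate on net proceeds: 22,380.93 / 19,545 − 1 = 0.145098 = 14.51%.

14.51%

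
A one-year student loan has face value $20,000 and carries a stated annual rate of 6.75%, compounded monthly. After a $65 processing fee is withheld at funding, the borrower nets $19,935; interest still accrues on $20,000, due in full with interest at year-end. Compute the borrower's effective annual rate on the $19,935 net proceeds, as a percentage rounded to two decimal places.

7.31%

Amount owed after one year: 20,000 × (1 + 0.0675/12)^12 = 20,000 × 1.069628 = $21,392.56.
Effective rate on net proceeds: 21,392.56 / 19,935 − 1 = 0.073116 = 7.31%.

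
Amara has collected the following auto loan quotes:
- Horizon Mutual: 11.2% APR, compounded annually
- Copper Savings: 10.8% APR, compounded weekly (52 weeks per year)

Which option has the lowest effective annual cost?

Horizon Mutual: compounded annually, EAR = 11.200%
Copper Savings: (1 + 0.108/52)^52 − 1 = 11.392%
The lowest effective annual rate is Horizon Mutual at 11.200%.

Horizon Mutual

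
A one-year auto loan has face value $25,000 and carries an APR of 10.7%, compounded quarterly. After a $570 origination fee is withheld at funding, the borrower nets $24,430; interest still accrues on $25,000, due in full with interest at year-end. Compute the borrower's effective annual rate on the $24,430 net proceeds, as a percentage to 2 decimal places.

13.73%

Amount owed after one year: 25,000 × (1 + 0.107/4)^4 = 25,000 × 1.111370 = $27,784.26.
Effective rate on net proceeds: 27,784.26 / 24,430 − 1 = 0.137301 = 13.73%.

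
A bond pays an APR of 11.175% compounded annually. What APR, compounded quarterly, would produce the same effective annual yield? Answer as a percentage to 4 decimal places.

10.7351%

Compounded annually, EAR = nominal = 0.111750.
Solve (1 + r/4)^4 = 1.111750: r/4 = 1.111750^(1/4) − 1 = 0.026838, so r = 0.107351 = 10.7351%.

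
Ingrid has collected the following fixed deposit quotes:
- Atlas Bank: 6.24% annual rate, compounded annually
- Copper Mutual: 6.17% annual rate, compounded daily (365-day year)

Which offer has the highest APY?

Atlas Bank: compounded annually, EAR = 6.240%
Copper Mutual: (1 + 0.0617/365)^365 − 1 = 6.364%
The highest effective annual rate is Copper Mutual at 6.364%.

Copper Mutual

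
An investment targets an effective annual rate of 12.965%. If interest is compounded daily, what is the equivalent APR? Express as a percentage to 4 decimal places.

(1 + r/365)^365 − 1 = 0.12965, so 1 + r/365 = 1.12965^(1/365).
r/365 = 0.000334, so r = 0.121928 = 12.1928%.

12.1928%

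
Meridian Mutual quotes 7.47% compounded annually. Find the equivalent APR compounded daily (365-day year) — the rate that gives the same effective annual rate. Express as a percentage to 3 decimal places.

Compounded annually, EAR = nominal = 0.074700.
Solve (1 + r/365)^365 = 1.074700: r/365 = 1.074700^(1/365) − 1 = 0.000197, so r = 0.072049 = 7.205%.

7.205%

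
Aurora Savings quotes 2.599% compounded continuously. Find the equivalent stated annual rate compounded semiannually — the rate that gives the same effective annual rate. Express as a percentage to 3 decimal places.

EAR under continuous compounding: e^0.02599 − 1 = 0.026331.
Solve (1 + r/2)^2 = 1.026331: r/2 = 1.026331^(1/2) − 1 = 0.013080, so r = 0.026160 = 2.616%.

2.616%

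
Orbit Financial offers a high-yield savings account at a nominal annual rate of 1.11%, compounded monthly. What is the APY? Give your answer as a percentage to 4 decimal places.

EAR = (1 + 0.0111/12)^12 − 1.
= 1.011157 − 1 = 1.1157%.

1.1157%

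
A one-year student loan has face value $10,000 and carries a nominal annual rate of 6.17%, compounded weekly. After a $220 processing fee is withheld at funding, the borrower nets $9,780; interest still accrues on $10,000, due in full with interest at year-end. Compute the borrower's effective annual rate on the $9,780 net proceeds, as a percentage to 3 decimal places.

Amount owed after one year: 10,000 × (1 + 0.0617/52)^52 = 10,000 × 1.063604 = $10,636.04.
Effective rate on net proceeds: 10,636.04 / 9,780 − 1 = 0.087530 = 8.753%.

8.753%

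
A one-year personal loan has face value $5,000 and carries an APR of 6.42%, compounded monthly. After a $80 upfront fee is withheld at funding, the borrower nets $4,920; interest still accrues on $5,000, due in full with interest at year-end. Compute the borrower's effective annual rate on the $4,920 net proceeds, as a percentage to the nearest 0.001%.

8.346%

Amount owed after one year: 5,000 × (1 + 0.0642/12)^12 = 5,000 × 1.066123 = $5,330.62.
Effective rate on net proceeds: 5,330.62 / 4,920 − 1 = 0.083459 = 8.346%.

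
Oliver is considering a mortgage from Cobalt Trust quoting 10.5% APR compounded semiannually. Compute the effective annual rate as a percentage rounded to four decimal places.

10.7756%

EAR = (1 + 0.105/2)^2 − 1.
= 1.107756 − 1 = 10.7756%.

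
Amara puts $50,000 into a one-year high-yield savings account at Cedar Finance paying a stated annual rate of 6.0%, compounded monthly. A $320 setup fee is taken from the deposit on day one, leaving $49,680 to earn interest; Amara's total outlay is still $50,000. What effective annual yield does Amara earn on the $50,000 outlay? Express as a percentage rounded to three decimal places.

5.488%

Value after one year: 49,680 × (1 + 0.060/12)^12 = 49,680 × 1.061678 = $52,744.15.
Effective yield on the $50,000 outlay: 52,744.15 / 50,000 − 1 = 0.054883 = 5.488%.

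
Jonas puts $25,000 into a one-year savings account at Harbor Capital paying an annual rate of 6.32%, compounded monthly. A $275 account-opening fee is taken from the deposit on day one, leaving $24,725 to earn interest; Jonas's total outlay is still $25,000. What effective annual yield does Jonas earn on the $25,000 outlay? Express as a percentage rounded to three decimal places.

5.335%

Value after one year: 24,725 × (1 + 0.0632/12)^12 = 24,725 × 1.065063 = $26,333.69.
Effective yield on the $25,000 outlay: 26,333.69 / 25,000 − 1 = 0.053348 = 5.335%.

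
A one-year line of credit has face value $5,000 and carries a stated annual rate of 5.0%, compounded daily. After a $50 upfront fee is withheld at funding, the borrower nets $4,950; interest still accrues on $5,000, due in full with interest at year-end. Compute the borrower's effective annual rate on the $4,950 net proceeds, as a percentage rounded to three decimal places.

6.189%

Amount owed after one year: 5,000 × (1 + 0.050/365)^365 = 5,000 × 1.051267 = $5,256.34.
Effective rate on net proceeds: 5,256.34 / 4,950 − 1 = 0.061886 = 6.189%.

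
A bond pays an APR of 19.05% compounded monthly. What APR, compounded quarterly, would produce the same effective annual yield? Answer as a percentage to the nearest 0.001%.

19.354%

EAR = (1 + 0.1905/12)^12 − 1 = 0.208045.
Solve (1 + r/4)^4 = 1.208045: r/4 = 1.208045^(1/4) − 1 = 0.048385, so r = 0.193540 = 19.354%.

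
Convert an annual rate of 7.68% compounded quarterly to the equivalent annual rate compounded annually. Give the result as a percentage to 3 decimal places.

EAR = (1 + 0.0768/4)^4 − 1 = 0.079040.
Compounded annually, the equivalent nominal rate is the EAR itself: 7.904%.

7.904%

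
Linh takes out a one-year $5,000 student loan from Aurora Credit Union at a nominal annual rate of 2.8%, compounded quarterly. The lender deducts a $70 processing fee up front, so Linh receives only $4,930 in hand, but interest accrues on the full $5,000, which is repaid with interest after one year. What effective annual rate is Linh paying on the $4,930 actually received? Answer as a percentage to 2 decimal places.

Amount owed after one year: 5,000 × (1 + 0.028/4)^4 = 5,000 × 1.028295 = $5,141.48.
Effective rate on net proceeds: 5,141.48 / 4,930 − 1 = 0.042896 = 4.29%.

4.29%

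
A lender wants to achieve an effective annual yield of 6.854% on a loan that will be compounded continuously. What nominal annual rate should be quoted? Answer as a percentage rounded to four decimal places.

6.6293%

Continuous: nominal r satisfies e^r − 1 = 0.06854.
r = ln(1 + 0.06854) = ln(1.06854) = 0.066293 = 6.6293%.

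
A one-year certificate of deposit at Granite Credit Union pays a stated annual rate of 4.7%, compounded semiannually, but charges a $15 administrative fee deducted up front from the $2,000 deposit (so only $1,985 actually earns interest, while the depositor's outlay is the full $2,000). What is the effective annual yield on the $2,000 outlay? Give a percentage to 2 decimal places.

3.97%

Value after one year: 1,985 × (1 + 0.047/2)^2 = 1,985 × 1.047552 = $2,079.39.
Effective yield on the $2,000 outlay: 2,079.39 / 2,000 − 1 = 0.039696 = 3.97%.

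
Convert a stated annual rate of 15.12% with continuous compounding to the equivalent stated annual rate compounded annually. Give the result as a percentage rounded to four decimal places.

16.3229%

EAR under continuous compounding: e^0.1512 − 1 = 0.163229.
Compounded annually, the equivalent nominal rate is the EAR itself: 16.3229%.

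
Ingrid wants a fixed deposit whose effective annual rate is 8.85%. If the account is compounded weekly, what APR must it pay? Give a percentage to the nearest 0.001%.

8.487%

(1 + r/52)^52 − 1 = 0.0885, so 1 + r/52 = 1.0885^(1/52).
r/52 = 0.001632, so r = 0.084870 = 8.487%.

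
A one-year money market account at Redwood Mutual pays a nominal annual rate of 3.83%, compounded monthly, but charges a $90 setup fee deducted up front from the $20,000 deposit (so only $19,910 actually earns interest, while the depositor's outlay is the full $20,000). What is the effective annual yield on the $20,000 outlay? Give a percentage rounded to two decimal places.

3.43%

Value after one year: 19,910 × (1 + 0.0383/12)^12 = 19,910 × 1.038980 = $20,686.08.
Effective yield on the $20,000 outlay: 20,686.08 / 20,000 − 1 = 0.034304 = 3.43%.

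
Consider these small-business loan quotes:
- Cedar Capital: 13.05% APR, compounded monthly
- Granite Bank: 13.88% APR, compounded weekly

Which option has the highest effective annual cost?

Granite Bank

Cedar Capital: (1 + 0.1305/12)^12 − 1 = 13.860%
Granite Bank: (1 + 0.1388/52)^52 − 1 = 14.868%
The highest effective annual rate is Granite Bank at 14.868%.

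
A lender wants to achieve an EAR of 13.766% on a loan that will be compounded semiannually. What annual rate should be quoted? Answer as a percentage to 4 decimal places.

(1 + r/2)^2 − 1 = 0.13766, so 1 + r/2 = 1.13766^(1/2).
r/2 = 0.066611, so r = 0.133223 = 13.3223%.

13.3223%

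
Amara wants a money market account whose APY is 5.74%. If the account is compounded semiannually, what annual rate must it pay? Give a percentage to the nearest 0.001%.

5.660%

(1 + r/2)^2 − 1 = 0.0574, so 1 + r/2 = 1.0574^(1/2).
r/2 = 0.028300, so r = 0.056599 = 5.660%.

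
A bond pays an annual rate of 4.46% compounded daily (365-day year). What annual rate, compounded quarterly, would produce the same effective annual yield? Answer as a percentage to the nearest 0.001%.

EAR = (1 + 0.0446/365)^365 − 1 = 0.045607.
Solve (1 + r/4)^4 = 1.045607: r/4 = 1.045607^(1/4) − 1 = 0.011212, so r = 0.044847 = 4.485%.

4.485%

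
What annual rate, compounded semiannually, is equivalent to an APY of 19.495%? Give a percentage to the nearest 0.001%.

(1 + r/2)^2 − 1 = 0.19495, so 1 + r/2 = 1.19495^(1/2).
r/2 = 0.093138, so r = 0.186275 = 18.628%.

18.628%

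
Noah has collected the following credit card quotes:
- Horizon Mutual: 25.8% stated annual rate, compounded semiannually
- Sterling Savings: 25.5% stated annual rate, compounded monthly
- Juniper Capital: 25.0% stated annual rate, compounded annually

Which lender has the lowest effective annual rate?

Horizon Mutual: (1 + 0.258/2)^2 − 1 = 27.464%
Sterling Savings: (1 + 0.255/12)^12 − 1 = 28.702%
Juniper Capital: compounded annually, EAR = 25.000%
The lowest effective annual rate is Juniper Capital at 25.000%.

Juniper Capital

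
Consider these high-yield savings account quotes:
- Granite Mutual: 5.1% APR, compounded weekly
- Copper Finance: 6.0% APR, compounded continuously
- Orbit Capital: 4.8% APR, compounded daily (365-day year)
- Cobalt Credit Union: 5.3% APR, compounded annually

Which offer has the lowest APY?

Orbit Capital

Granite Mutual: (1 + 0.051/52)^52 − 1 = 5.230%
Copper Finance: e^0.060 − 1 = 6.184%
Orbit Capital: (1 + 0.048/365)^365 − 1 = 4.917%
Cobalt Credit Union: compounded annually, EAR = 5.300%
The lowest effective annual rate is Orbit Capital at 4.917%.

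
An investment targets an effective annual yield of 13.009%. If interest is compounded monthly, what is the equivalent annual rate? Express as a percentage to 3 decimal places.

(1 + r/12)^12 − 1 = 0.13009, so 1 + r/12 = 1.13009^(1/12).
r/12 = 0.010244, so r = 0.122923 = 12.292%.

12.292%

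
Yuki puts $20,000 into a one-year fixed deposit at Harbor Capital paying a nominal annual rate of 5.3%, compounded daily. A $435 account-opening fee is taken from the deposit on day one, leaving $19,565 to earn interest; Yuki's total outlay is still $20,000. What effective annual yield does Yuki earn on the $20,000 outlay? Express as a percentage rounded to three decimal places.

3.149%

Value after one year: 19,565 × (1 + 0.053/365)^365 = 19,565 × 1.054426 = $20,629.84.
Effective yield on the $20,000 outlay: 20,629.84 / 20,000 − 1 = 0.031492 = 3.149%.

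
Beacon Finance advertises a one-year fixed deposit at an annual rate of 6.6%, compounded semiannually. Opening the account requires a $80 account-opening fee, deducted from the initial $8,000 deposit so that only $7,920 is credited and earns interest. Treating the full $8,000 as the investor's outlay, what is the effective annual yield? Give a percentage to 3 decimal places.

5.642%

Value after one year: 7,920 × (1 + 0.066/2)^2 = 7,920 × 1.067089 = $8,451.34.
Effective yield on the $8,000 outlay: 8,451.34 / 8,000 − 1 = 0.056418 = 5.642%.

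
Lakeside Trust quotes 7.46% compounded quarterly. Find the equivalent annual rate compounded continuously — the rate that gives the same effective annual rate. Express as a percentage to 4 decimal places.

EAR = (1 + 0.0746/4)^4 − 1 = 0.076713.
Equivalent continuous rate: r = ln(1 + 0.076713) = 0.073913 = 7.3913%.

7.3913%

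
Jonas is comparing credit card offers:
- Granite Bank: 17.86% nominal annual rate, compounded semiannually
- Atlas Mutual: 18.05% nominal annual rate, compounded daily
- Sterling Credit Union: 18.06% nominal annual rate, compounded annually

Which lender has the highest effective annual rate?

Granite Bank: (1 + 0.1786/2)^2 − 1 = 18.657%
Atlas Mutual: (1 + 0.1805/365)^365 − 1 = 19.776%
Sterling Credit Union: compounded annually, EAR = 18.060%
The highest effective annual rate is Atlas Mutual at 19.776%.

Atlas Mutual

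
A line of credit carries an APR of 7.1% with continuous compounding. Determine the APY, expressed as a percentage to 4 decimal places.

With continuous compounding, EAR = e^0.071 − 1.
e^0.071 = 1.073581, so EAR = 0.073581 = 7.3581%.

7.3581%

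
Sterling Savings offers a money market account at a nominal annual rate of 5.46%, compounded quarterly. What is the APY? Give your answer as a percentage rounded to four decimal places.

EAR = (1 + 0.0546/4)^4 − 1.
= 1.055728 − 1 = 5.5728%.

5.5728%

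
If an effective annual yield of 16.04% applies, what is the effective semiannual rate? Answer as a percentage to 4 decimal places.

The per-half-year rate i satisfies (1 + i)^2 = 1 + 0.1604.
i = 1.1604^(1/2) − 1 = 0.0772186 = 7.7219%.

7.7219%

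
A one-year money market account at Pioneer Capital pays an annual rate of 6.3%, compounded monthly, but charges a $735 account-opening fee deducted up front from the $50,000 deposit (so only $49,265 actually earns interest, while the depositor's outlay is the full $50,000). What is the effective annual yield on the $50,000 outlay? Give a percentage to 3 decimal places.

Value after one year: 49,265 × (1 + 0.063/12)^12 = 49,265 × 1.064851 = $52,459.90.
Effective yield on the $50,000 outlay: 52,459.90 / 50,000 − 1 = 0.049198 = 4.920%.

4.920%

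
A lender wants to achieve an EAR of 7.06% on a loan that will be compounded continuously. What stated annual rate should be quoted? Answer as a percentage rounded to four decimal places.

6.8219%

Continuous: nominal r satisfies e^r − 1 = 0.0706.
r = ln(1 + 0.0706) = ln(1.0706) = 0.068219 = 6.8219%.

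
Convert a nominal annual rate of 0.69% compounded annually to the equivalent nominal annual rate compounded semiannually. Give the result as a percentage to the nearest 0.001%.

Compounded annually, EAR = nominal = 0.006900.
Solve (1 + r/2)^2 = 1.006900: r/2 = 1.006900^(1/2) − 1 = 0.003444, so r = 0.006888 = 0.689%.

0.689%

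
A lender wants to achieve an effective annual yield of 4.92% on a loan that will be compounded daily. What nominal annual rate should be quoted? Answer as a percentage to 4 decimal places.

4.8031%

(1 + r/365)^365 − 1 = 0.0492, so 1 + r/365 = 1.0492^(1/365).
r/365 = 0.000132, so r = 0.048031 = 4.8031%.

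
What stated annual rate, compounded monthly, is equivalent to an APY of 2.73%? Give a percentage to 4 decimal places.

2.6964%

(1 + r/12)^12 − 1 = 0.0273, so 1 + r/12 = 1.0273^(1/12).
r/12 = 0.002247, so r = 0.026964 = 2.6964%.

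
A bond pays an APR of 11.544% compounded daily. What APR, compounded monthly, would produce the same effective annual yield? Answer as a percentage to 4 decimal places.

EAR = (1 + 0.11544/365)^365 − 1 = 0.122347.
Solve (1 + r/12)^12 = 1.122347: r/12 = 1.122347^(1/12) − 1 = 0.009665, so r = 0.115979 = 11.5979%.

11.5979%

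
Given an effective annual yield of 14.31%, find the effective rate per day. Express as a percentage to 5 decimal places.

0.03665%

The per-day rate i satisfies (1 + i)^365 = 1 + 0.1431.
i = 1.1431^(1/365) − 1 = 0.0003665 = 0.03665%.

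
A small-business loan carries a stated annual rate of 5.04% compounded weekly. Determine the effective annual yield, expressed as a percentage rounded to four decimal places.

5.1666%

EAR = (1 + 0.0504/52)^52 − 1.
= 1.051666 − 1 = 5.1666%.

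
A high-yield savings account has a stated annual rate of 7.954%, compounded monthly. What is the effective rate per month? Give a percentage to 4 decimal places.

0.6628%

With a nominal annual rate compounded monthly, the periodic rate is the nominal rate divided by 12.
i = 0.07954 / 12 = 0.0066283 = 0.6628%.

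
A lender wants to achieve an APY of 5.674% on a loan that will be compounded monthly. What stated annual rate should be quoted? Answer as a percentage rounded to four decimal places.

5.5316%

(1 + r/12)^12 − 1 = 0.05674, so 1 + r/12 = 1.05674^(1/12).
r/12 = 0.004610, so r = 0.055316 = 5.5316%.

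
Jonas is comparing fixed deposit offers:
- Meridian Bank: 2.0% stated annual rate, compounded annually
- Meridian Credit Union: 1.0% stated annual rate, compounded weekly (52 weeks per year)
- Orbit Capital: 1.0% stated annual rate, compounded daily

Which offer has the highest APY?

Meridian Bank: compounded annually, EAR = 2.000%
Meridian Credit Union: (1 + 0.010/52)^52 − 1 = 1.005%
Orbit Capital: (1 + 0.010/365)^365 − 1 = 1.005%
The highest effective annual rate is Meridian Bank at 2.000%.

Meridian Bank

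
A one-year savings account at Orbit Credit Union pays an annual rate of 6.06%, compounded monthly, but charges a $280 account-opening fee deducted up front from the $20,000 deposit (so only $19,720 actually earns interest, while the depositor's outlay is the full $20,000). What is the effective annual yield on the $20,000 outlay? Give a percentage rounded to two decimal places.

4.74%

Value after one year: 19,720 × (1 + 0.0606/12)^12 = 19,720 × 1.062312 = $20,948.79.
Effective yield on the $20,000 outlay: 20,948.79 / 20,000 − 1 = 0.047439 = 4.74%.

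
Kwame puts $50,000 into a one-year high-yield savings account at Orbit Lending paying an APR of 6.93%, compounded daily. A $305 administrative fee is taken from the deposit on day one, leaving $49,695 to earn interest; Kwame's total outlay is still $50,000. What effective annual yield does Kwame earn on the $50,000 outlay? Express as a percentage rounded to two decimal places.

6.52%

Value after one year: 49,695 × (1 + 0.0693/365)^365 = 49,695 × 1.071751 = $53,260.65.
Effective yield on the $50,000 outlay: 53,260.65 / 50,000 − 1 = 0.065213 = 6.52%.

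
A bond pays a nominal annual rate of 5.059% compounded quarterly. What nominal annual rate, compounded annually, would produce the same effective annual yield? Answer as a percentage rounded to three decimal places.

EAR = (1 + 0.05059/4)^4 − 1 = 0.051558.
Compounded annually, the equivalent nominal rate is the EAR itself: 5.156%.

5.156%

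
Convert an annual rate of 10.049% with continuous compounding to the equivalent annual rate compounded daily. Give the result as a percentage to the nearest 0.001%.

EAR under continuous compounding: e^0.10049 − 1 = 0.105713.
Solve (1 + r/365)^365 = 1.105713: r/365 = 1.105713^(1/365) − 1 = 0.000275, so r = 0.100504 = 10.050%.

10.050%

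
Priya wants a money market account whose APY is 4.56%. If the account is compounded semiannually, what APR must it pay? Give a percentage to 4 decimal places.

4.5092%

(1 + r/2)^2 − 1 = 0.0456, so 1 + r/2 = 1.0456^(1/2).
r/2 = 0.022546, so r = 0.045092 = 4.5092%.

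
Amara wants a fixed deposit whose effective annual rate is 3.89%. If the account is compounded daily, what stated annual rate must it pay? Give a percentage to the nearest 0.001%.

(1 + r/365)^365 − 1 = 0.0389, so 1 + r/365 = 1.0389^(1/365).
r/365 = 0.000105, so r = 0.038164 = 3.816%.

3.816%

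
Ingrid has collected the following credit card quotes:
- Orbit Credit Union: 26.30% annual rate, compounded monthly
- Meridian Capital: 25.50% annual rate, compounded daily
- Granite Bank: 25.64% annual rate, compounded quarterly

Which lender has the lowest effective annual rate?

Granite Bank

Orbit Credit Union: (1 + 0.2630/12)^12 − 1 = 29.714%
Meridian Capital: (1 + 0.2550/365)^365 − 1 = 29.035%
Granite Bank: (1 + 0.2564/4)^4 − 1 = 28.212%
The lowest effective annual rate is Granite Bank at 28.212%.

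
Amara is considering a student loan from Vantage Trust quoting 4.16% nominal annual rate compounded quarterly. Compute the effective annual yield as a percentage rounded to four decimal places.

4.2253%

EAR = (1 + 0.0416/4)^4 − 1.
= (1 + 0.010400)^4 − 1 = 1.042253 − 1 = 4.2253%.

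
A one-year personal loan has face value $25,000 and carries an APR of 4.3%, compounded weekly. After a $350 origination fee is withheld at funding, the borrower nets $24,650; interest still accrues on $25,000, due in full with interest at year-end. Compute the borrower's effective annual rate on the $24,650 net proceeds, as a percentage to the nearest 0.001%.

Amount owed after one year: 25,000 × (1 + 0.043/52)^52 = 25,000 × 1.043919 = $26,097.98.
Effective rate on net proceeds: 26,097.98 / 24,650 − 1 = 0.058742 = 5.874%.

5.874%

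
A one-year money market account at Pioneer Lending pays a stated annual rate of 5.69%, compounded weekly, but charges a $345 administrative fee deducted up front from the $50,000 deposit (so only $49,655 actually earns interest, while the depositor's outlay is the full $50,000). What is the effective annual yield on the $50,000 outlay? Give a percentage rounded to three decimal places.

Value after one year: 49,655 × (1 + 0.0569/52)^52 = 49,655 × 1.058517 = $52,560.66.
Effective yield on the $50,000 outlay: 52,560.66 / 50,000 − 1 = 0.051213 = 5.121%.

5.121%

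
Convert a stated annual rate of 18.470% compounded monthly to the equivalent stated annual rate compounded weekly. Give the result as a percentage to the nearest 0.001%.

EAR = (1 + 0.18470/12)^12 − 1 = 0.201166.
Solve (1 + r/52)^52 = 1.201166: r/52 = 1.201166^(1/52) − 1 = 0.003531, so r = 0.183616 = 18.362%.

18.362%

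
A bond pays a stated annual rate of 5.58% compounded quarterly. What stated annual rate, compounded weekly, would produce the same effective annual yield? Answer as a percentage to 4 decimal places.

5.5444%

EAR = (1 + 0.0558/4)^4 − 1 = 0.056979.
Solve (1 + r/52)^52 = 1.056979: r/52 = 1.056979^(1/52) − 1 = 0.001066, so r = 0.055444 = 5.5444%.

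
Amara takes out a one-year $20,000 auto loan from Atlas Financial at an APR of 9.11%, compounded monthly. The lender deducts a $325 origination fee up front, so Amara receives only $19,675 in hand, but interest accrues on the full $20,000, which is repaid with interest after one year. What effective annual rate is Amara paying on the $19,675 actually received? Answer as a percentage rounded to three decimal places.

Amount owed after one year: 20,000 × (1 + 0.0911/12)^12 = 20,000 × 1.095002 = $21,900.03.
Effective rate on net proceeds: 21,900.03 / 19,675 − 1 = 0.113089 = 11.309%.

11.309%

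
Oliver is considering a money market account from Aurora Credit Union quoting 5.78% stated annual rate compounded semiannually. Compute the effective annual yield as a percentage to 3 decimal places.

EAR = (1 + 0.0578/2)^2 − 1.
= (1 + 0.028900)^2 − 1 = 1.058635 − 1 = 5.864%.

5.864%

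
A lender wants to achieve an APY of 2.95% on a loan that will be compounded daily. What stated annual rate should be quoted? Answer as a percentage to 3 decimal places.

(1 + r/365)^365 − 1 = 0.0295, so 1 + r/365 = 1.0295^(1/365).
r/365 = 0.000080, so r = 0.029074 = 2.907%.

2.907%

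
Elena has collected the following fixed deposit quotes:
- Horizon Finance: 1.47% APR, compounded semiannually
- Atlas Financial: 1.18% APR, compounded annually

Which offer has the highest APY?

Horizon Finance: (1 + 0.0147/2)^2 − 1 = 1.475%
Atlas Financial: compounded annually, EAR = 1.180%
The highest effective annual rate is Horizon Finance at 1.475%.

Horizon Finance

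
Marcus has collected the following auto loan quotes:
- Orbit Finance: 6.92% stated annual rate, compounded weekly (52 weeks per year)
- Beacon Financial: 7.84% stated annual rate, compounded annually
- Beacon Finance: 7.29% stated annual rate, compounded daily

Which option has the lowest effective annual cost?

Orbit Finance

Orbit Finance: (1 + 0.0692/52)^52 − 1 = 7.160%
Beacon Financial: compounded annually, EAR = 7.840%
Beacon Finance: (1 + 0.0729/365)^365 − 1 = 7.562%
The lowest effective annual rate is Orbit Finance at 7.160%.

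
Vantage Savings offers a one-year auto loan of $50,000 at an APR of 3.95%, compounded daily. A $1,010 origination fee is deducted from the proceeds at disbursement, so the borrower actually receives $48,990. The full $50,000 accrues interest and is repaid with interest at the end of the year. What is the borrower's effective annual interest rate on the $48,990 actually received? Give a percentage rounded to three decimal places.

6.174%

Amount owed after one year: 50,000 × (1 + 0.0395/365)^365 = 50,000 × 1.040288 = $52,014.41.
Effective rate on net proceeds: 52,014.41 / 48,990 − 1 = 0.061735 = 6.174%.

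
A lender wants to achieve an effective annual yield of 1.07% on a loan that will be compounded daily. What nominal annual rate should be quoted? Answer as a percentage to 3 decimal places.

(1 + r/365)^365 − 1 = 0.0107, so 1 + r/365 = 1.0107^(1/365).
r/365 = 0.000029, so r = 0.010643 = 1.064%.

1.064%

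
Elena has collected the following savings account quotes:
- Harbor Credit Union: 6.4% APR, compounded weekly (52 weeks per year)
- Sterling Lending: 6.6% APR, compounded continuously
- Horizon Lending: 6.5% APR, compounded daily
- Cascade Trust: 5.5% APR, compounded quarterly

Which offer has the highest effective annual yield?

Sterling Lending

Harbor Credit Union: (1 + 0.064/52)^52 − 1 = 6.605%
Sterling Lending: e^0.066 − 1 = 6.823%
Horizon Lending: (1 + 0.065/365)^365 − 1 = 6.715%
Cascade Trust: (1 + 0.055/4)^4 − 1 = 5.614%
The highest effective annual rate is Sterling Lending at 6.823%.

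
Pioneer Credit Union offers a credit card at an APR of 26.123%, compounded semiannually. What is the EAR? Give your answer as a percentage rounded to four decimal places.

EAR = (1 + 0.26123/2)^2 − 1.
= (1 + 0.130615)^2 − 1 = 1.278290 − 1 = 27.8290%.

27.8290%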